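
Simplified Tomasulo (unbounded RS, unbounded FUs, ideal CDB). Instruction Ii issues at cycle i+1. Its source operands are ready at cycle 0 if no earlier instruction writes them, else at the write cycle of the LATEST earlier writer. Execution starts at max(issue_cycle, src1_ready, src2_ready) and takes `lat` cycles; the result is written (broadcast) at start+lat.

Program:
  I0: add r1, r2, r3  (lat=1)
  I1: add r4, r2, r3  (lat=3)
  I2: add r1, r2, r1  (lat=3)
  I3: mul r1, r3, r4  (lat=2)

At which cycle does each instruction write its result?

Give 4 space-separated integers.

I0 add r1: issue@1 deps=(None,None) exec_start@1 write@2
I1 add r4: issue@2 deps=(None,None) exec_start@2 write@5
I2 add r1: issue@3 deps=(None,0) exec_start@3 write@6
I3 mul r1: issue@4 deps=(None,1) exec_start@5 write@7

Answer: 2 5 6 7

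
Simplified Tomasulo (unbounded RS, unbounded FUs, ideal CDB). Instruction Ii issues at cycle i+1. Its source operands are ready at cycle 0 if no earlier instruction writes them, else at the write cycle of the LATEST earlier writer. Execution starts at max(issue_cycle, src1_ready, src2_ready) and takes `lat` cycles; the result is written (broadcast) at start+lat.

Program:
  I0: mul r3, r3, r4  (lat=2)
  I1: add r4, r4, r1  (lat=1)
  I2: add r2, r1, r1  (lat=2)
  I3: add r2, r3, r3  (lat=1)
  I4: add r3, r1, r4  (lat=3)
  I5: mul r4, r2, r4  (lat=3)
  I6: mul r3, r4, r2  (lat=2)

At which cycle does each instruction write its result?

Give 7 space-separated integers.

I0 mul r3: issue@1 deps=(None,None) exec_start@1 write@3
I1 add r4: issue@2 deps=(None,None) exec_start@2 write@3
I2 add r2: issue@3 deps=(None,None) exec_start@3 write@5
I3 add r2: issue@4 deps=(0,0) exec_start@4 write@5
I4 add r3: issue@5 deps=(None,1) exec_start@5 write@8
I5 mul r4: issue@6 deps=(3,1) exec_start@6 write@9
I6 mul r3: issue@7 deps=(5,3) exec_start@9 write@11

Answer: 3 3 5 5 8 9 11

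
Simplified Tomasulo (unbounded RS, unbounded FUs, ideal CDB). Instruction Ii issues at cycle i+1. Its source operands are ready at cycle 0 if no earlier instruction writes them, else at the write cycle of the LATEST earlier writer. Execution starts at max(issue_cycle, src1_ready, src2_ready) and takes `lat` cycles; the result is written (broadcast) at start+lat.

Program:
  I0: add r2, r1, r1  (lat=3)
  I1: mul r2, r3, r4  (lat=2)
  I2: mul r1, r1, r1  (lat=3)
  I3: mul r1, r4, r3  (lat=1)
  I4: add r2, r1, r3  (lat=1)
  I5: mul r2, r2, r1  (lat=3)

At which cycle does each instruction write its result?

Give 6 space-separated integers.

Answer: 4 4 6 5 6 9

Derivation:
I0 add r2: issue@1 deps=(None,None) exec_start@1 write@4
I1 mul r2: issue@2 deps=(None,None) exec_start@2 write@4
I2 mul r1: issue@3 deps=(None,None) exec_start@3 write@6
I3 mul r1: issue@4 deps=(None,None) exec_start@4 write@5
I4 add r2: issue@5 deps=(3,None) exec_start@5 write@6
I5 mul r2: issue@6 deps=(4,3) exec_start@6 write@9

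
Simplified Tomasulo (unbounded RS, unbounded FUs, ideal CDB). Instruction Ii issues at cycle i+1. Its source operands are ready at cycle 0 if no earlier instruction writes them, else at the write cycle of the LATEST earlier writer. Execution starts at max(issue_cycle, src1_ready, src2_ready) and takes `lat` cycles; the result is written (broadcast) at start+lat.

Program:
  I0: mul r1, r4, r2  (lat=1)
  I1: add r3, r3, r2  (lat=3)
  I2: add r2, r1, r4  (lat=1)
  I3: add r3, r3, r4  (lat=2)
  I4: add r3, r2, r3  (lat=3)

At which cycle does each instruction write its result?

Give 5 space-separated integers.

Answer: 2 5 4 7 10

Derivation:
I0 mul r1: issue@1 deps=(None,None) exec_start@1 write@2
I1 add r3: issue@2 deps=(None,None) exec_start@2 write@5
I2 add r2: issue@3 deps=(0,None) exec_start@3 write@4
I3 add r3: issue@4 deps=(1,None) exec_start@5 write@7
I4 add r3: issue@5 deps=(2,3) exec_start@7 write@10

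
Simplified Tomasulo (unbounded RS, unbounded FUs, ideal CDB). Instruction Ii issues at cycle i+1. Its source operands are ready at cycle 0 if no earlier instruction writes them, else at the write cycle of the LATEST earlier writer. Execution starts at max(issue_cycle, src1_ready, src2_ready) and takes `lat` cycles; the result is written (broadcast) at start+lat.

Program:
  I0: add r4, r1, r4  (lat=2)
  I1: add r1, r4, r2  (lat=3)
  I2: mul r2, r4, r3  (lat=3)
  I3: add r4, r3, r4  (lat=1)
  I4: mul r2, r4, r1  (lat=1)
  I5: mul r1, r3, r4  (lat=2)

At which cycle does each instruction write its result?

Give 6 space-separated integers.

Answer: 3 6 6 5 7 8

Derivation:
I0 add r4: issue@1 deps=(None,None) exec_start@1 write@3
I1 add r1: issue@2 deps=(0,None) exec_start@3 write@6
I2 mul r2: issue@3 deps=(0,None) exec_start@3 write@6
I3 add r4: issue@4 deps=(None,0) exec_start@4 write@5
I4 mul r2: issue@5 deps=(3,1) exec_start@6 write@7
I5 mul r1: issue@6 deps=(None,3) exec_start@6 write@8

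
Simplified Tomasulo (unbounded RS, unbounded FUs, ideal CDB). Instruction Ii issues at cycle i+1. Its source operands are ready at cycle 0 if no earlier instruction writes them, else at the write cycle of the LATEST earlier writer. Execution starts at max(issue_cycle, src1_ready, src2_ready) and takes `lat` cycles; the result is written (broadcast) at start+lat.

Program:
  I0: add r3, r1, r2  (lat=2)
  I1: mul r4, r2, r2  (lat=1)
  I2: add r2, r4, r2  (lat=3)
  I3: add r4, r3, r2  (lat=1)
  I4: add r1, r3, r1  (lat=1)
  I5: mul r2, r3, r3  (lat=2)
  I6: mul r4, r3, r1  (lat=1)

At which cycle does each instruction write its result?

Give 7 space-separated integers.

I0 add r3: issue@1 deps=(None,None) exec_start@1 write@3
I1 mul r4: issue@2 deps=(None,None) exec_start@2 write@3
I2 add r2: issue@3 deps=(1,None) exec_start@3 write@6
I3 add r4: issue@4 deps=(0,2) exec_start@6 write@7
I4 add r1: issue@5 deps=(0,None) exec_start@5 write@6
I5 mul r2: issue@6 deps=(0,0) exec_start@6 write@8
I6 mul r4: issue@7 deps=(0,4) exec_start@7 write@8

Answer: 3 3 6 7 6 8 8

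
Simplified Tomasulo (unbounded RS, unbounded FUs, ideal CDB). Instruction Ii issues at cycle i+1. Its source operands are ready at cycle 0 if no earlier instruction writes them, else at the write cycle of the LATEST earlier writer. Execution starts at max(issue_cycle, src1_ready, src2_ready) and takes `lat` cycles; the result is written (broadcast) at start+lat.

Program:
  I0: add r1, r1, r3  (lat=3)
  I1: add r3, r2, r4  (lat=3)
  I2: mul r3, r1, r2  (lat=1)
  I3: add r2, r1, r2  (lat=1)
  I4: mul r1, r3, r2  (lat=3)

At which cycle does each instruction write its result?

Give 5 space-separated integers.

Answer: 4 5 5 5 8

Derivation:
I0 add r1: issue@1 deps=(None,None) exec_start@1 write@4
I1 add r3: issue@2 deps=(None,None) exec_start@2 write@5
I2 mul r3: issue@3 deps=(0,None) exec_start@4 write@5
I3 add r2: issue@4 deps=(0,None) exec_start@4 write@5
I4 mul r1: issue@5 deps=(2,3) exec_start@5 write@8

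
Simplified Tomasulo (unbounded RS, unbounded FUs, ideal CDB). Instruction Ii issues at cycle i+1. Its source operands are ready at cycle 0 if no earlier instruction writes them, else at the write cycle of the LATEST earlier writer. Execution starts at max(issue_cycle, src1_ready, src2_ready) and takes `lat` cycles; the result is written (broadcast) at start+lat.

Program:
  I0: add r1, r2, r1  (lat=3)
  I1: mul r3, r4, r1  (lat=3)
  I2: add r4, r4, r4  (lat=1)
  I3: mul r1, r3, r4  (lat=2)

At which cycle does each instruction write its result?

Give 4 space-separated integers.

Answer: 4 7 4 9

Derivation:
I0 add r1: issue@1 deps=(None,None) exec_start@1 write@4
I1 mul r3: issue@2 deps=(None,0) exec_start@4 write@7
I2 add r4: issue@3 deps=(None,None) exec_start@3 write@4
I3 mul r1: issue@4 deps=(1,2) exec_start@7 write@9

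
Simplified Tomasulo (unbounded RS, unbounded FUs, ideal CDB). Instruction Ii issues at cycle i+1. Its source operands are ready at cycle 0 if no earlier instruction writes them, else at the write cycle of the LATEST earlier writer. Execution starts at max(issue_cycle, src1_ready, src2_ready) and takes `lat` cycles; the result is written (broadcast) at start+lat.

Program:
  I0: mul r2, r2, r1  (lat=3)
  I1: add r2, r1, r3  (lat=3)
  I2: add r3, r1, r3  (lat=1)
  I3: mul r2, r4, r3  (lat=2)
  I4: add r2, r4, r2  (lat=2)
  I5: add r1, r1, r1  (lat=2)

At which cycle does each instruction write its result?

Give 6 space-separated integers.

Answer: 4 5 4 6 8 8

Derivation:
I0 mul r2: issue@1 deps=(None,None) exec_start@1 write@4
I1 add r2: issue@2 deps=(None,None) exec_start@2 write@5
I2 add r3: issue@3 deps=(None,None) exec_start@3 write@4
I3 mul r2: issue@4 deps=(None,2) exec_start@4 write@6
I4 add r2: issue@5 deps=(None,3) exec_start@6 write@8
I5 add r1: issue@6 deps=(None,None) exec_start@6 write@8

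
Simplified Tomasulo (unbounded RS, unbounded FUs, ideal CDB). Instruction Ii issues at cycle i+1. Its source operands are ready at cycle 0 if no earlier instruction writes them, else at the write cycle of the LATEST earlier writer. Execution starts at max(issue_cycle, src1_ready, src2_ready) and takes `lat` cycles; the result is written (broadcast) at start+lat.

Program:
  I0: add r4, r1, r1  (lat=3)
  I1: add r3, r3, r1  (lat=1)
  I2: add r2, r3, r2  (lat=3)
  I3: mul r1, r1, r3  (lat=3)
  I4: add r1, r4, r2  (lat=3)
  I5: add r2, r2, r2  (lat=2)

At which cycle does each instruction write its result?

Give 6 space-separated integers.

Answer: 4 3 6 7 9 8

Derivation:
I0 add r4: issue@1 deps=(None,None) exec_start@1 write@4
I1 add r3: issue@2 deps=(None,None) exec_start@2 write@3
I2 add r2: issue@3 deps=(1,None) exec_start@3 write@6
I3 mul r1: issue@4 deps=(None,1) exec_start@4 write@7
I4 add r1: issue@5 deps=(0,2) exec_start@6 write@9
I5 add r2: issue@6 deps=(2,2) exec_start@6 write@8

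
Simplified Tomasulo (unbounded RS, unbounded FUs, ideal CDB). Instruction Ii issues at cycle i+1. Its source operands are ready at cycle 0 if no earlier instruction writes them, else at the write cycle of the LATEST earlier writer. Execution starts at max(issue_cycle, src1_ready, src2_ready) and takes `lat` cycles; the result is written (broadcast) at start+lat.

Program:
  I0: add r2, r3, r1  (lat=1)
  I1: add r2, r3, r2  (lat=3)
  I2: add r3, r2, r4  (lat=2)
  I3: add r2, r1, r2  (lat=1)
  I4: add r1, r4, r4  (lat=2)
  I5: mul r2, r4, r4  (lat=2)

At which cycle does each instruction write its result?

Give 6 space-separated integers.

I0 add r2: issue@1 deps=(None,None) exec_start@1 write@2
I1 add r2: issue@2 deps=(None,0) exec_start@2 write@5
I2 add r3: issue@3 deps=(1,None) exec_start@5 write@7
I3 add r2: issue@4 deps=(None,1) exec_start@5 write@6
I4 add r1: issue@5 deps=(None,None) exec_start@5 write@7
I5 mul r2: issue@6 deps=(None,None) exec_start@6 write@8

Answer: 2 5 7 6 7 8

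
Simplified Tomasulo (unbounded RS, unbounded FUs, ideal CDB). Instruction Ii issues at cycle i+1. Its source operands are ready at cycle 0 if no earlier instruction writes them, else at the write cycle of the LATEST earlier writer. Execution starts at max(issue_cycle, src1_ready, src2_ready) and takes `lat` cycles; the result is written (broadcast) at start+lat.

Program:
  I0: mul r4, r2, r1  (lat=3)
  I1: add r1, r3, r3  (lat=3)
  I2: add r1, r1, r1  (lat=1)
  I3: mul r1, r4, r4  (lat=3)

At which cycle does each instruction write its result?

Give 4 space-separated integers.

I0 mul r4: issue@1 deps=(None,None) exec_start@1 write@4
I1 add r1: issue@2 deps=(None,None) exec_start@2 write@5
I2 add r1: issue@3 deps=(1,1) exec_start@5 write@6
I3 mul r1: issue@4 deps=(0,0) exec_start@4 write@7

Answer: 4 5 6 7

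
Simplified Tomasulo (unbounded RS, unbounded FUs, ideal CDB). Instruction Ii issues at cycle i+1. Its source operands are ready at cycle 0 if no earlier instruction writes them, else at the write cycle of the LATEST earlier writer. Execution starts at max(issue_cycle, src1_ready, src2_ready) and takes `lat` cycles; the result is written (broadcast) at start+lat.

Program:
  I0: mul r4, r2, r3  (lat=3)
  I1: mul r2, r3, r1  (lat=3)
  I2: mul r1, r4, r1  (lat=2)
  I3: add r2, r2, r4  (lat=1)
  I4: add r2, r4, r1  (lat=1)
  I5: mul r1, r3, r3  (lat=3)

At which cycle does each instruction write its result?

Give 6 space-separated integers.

Answer: 4 5 6 6 7 9

Derivation:
I0 mul r4: issue@1 deps=(None,None) exec_start@1 write@4
I1 mul r2: issue@2 deps=(None,None) exec_start@2 write@5
I2 mul r1: issue@3 deps=(0,None) exec_start@4 write@6
I3 add r2: issue@4 deps=(1,0) exec_start@5 write@6
I4 add r2: issue@5 deps=(0,2) exec_start@6 write@7
I5 mul r1: issue@6 deps=(None,None) exec_start@6 write@9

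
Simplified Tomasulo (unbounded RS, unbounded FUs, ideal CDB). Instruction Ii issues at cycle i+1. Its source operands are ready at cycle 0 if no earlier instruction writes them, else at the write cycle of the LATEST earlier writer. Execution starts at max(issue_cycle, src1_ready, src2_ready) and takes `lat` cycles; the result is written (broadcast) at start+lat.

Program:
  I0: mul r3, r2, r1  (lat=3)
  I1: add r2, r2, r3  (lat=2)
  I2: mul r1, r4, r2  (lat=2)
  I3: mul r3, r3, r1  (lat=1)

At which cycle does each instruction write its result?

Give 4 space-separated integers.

Answer: 4 6 8 9

Derivation:
I0 mul r3: issue@1 deps=(None,None) exec_start@1 write@4
I1 add r2: issue@2 deps=(None,0) exec_start@4 write@6
I2 mul r1: issue@3 deps=(None,1) exec_start@6 write@8
I3 mul r3: issue@4 deps=(0,2) exec_start@8 write@9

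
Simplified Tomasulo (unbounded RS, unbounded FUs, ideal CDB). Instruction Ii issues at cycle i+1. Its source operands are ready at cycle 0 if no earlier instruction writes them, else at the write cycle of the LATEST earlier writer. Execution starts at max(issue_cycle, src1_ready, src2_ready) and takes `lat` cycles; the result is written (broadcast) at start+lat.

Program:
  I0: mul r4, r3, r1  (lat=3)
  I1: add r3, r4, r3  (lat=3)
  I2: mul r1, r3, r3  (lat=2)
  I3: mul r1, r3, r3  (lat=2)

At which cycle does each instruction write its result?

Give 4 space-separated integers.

I0 mul r4: issue@1 deps=(None,None) exec_start@1 write@4
I1 add r3: issue@2 deps=(0,None) exec_start@4 write@7
I2 mul r1: issue@3 deps=(1,1) exec_start@7 write@9
I3 mul r1: issue@4 deps=(1,1) exec_start@7 write@9

Answer: 4 7 9 9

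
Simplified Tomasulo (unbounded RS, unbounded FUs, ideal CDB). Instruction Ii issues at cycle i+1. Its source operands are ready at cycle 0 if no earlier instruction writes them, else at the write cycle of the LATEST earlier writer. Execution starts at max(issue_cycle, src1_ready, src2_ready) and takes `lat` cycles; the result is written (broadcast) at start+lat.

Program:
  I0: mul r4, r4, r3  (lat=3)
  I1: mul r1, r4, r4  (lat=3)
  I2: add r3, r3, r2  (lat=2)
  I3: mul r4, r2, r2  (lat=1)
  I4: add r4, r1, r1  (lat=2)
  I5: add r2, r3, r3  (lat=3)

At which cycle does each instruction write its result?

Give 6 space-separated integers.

I0 mul r4: issue@1 deps=(None,None) exec_start@1 write@4
I1 mul r1: issue@2 deps=(0,0) exec_start@4 write@7
I2 add r3: issue@3 deps=(None,None) exec_start@3 write@5
I3 mul r4: issue@4 deps=(None,None) exec_start@4 write@5
I4 add r4: issue@5 deps=(1,1) exec_start@7 write@9
I5 add r2: issue@6 deps=(2,2) exec_start@6 write@9

Answer: 4 7 5 5 9 9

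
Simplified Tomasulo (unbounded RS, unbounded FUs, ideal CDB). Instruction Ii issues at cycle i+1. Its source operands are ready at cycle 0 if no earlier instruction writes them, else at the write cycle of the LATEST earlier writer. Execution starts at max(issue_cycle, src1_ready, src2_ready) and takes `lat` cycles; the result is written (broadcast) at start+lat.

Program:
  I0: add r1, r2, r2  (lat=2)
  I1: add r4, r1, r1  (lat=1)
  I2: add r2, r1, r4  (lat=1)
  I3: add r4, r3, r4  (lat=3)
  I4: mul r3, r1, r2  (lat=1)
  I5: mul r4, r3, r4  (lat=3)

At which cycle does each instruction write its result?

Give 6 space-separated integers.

Answer: 3 4 5 7 6 10

Derivation:
I0 add r1: issue@1 deps=(None,None) exec_start@1 write@3
I1 add r4: issue@2 deps=(0,0) exec_start@3 write@4
I2 add r2: issue@3 deps=(0,1) exec_start@4 write@5
I3 add r4: issue@4 deps=(None,1) exec_start@4 write@7
I4 mul r3: issue@5 deps=(0,2) exec_start@5 write@6
I5 mul r4: issue@6 deps=(4,3) exec_start@7 write@10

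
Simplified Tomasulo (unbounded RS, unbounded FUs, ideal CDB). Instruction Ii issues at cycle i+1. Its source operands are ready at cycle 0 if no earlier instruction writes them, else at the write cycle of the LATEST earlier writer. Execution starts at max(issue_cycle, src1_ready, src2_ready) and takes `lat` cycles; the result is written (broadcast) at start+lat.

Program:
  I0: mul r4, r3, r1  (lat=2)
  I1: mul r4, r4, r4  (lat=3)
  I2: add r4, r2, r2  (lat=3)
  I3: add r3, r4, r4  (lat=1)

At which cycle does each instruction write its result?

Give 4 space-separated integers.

Answer: 3 6 6 7

Derivation:
I0 mul r4: issue@1 deps=(None,None) exec_start@1 write@3
I1 mul r4: issue@2 deps=(0,0) exec_start@3 write@6
I2 add r4: issue@3 deps=(None,None) exec_start@3 write@6
I3 add r3: issue@4 deps=(2,2) exec_start@6 write@7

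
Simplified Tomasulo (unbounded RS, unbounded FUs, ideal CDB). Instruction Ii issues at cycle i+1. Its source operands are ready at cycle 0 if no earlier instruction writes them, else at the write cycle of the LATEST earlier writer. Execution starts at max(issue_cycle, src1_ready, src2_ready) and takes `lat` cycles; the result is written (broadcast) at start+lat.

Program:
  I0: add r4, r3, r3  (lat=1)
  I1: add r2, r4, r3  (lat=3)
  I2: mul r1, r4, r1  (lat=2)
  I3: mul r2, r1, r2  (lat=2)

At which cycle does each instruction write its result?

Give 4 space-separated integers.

I0 add r4: issue@1 deps=(None,None) exec_start@1 write@2
I1 add r2: issue@2 deps=(0,None) exec_start@2 write@5
I2 mul r1: issue@3 deps=(0,None) exec_start@3 write@5
I3 mul r2: issue@4 deps=(2,1) exec_start@5 write@7

Answer: 2 5 5 7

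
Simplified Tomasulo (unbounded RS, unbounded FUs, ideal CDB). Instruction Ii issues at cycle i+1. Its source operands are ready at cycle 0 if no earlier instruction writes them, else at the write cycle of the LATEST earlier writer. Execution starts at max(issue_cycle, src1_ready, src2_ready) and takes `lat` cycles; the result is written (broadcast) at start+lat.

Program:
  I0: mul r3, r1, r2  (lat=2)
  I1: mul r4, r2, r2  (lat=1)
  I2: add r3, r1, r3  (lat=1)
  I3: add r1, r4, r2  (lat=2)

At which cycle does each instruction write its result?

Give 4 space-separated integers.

I0 mul r3: issue@1 deps=(None,None) exec_start@1 write@3
I1 mul r4: issue@2 deps=(None,None) exec_start@2 write@3
I2 add r3: issue@3 deps=(None,0) exec_start@3 write@4
I3 add r1: issue@4 deps=(1,None) exec_start@4 write@6

Answer: 3 3 4 6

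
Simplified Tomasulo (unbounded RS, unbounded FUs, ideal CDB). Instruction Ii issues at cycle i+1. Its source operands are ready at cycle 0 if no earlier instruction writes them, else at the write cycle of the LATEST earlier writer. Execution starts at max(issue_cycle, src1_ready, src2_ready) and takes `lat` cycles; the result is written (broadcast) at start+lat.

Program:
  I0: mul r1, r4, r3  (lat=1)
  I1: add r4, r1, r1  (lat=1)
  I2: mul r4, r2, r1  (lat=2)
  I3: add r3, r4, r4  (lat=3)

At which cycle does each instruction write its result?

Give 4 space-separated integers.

Answer: 2 3 5 8

Derivation:
I0 mul r1: issue@1 deps=(None,None) exec_start@1 write@2
I1 add r4: issue@2 deps=(0,0) exec_start@2 write@3
I2 mul r4: issue@3 deps=(None,0) exec_start@3 write@5
I3 add r3: issue@4 deps=(2,2) exec_start@5 write@8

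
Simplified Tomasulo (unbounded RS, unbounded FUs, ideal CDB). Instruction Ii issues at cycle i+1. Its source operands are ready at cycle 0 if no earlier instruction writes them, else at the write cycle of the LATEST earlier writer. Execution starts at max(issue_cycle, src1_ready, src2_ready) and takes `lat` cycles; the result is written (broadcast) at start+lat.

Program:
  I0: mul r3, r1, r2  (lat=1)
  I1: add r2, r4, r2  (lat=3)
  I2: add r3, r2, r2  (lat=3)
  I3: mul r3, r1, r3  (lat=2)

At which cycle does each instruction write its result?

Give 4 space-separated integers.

Answer: 2 5 8 10

Derivation:
I0 mul r3: issue@1 deps=(None,None) exec_start@1 write@2
I1 add r2: issue@2 deps=(None,None) exec_start@2 write@5
I2 add r3: issue@3 deps=(1,1) exec_start@5 write@8
I3 mul r3: issue@4 deps=(None,2) exec_start@8 write@10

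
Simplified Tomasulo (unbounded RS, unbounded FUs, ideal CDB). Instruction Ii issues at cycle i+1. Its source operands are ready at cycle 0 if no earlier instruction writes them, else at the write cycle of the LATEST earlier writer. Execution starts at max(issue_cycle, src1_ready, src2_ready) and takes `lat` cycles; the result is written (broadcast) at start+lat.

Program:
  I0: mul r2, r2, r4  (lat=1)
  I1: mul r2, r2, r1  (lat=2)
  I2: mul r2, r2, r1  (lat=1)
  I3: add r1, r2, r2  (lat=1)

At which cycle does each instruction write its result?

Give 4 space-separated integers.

Answer: 2 4 5 6

Derivation:
I0 mul r2: issue@1 deps=(None,None) exec_start@1 write@2
I1 mul r2: issue@2 deps=(0,None) exec_start@2 write@4
I2 mul r2: issue@3 deps=(1,None) exec_start@4 write@5
I3 add r1: issue@4 deps=(2,2) exec_start@5 write@6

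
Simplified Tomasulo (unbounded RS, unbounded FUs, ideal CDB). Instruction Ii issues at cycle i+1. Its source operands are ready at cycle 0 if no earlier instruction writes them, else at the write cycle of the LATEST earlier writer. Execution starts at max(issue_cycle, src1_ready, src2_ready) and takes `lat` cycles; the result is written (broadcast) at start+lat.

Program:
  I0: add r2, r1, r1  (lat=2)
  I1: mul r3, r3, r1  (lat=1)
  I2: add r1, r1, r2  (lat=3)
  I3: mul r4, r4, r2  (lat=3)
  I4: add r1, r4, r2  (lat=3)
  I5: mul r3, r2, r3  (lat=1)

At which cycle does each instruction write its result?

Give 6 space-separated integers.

Answer: 3 3 6 7 10 7

Derivation:
I0 add r2: issue@1 deps=(None,None) exec_start@1 write@3
I1 mul r3: issue@2 deps=(None,None) exec_start@2 write@3
I2 add r1: issue@3 deps=(None,0) exec_start@3 write@6
I3 mul r4: issue@4 deps=(None,0) exec_start@4 write@7
I4 add r1: issue@5 deps=(3,0) exec_start@7 write@10
I5 mul r3: issue@6 deps=(0,1) exec_start@6 write@7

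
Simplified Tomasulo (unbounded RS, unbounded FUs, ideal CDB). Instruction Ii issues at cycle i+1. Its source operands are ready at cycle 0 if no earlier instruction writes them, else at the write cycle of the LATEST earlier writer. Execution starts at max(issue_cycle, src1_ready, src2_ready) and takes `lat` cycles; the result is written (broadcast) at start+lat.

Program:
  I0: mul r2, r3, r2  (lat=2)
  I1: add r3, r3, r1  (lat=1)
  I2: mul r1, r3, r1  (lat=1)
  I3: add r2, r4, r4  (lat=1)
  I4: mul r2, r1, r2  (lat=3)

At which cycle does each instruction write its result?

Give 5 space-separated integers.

Answer: 3 3 4 5 8

Derivation:
I0 mul r2: issue@1 deps=(None,None) exec_start@1 write@3
I1 add r3: issue@2 deps=(None,None) exec_start@2 write@3
I2 mul r1: issue@3 deps=(1,None) exec_start@3 write@4
I3 add r2: issue@4 deps=(None,None) exec_start@4 write@5
I4 mul r2: issue@5 deps=(2,3) exec_start@5 write@8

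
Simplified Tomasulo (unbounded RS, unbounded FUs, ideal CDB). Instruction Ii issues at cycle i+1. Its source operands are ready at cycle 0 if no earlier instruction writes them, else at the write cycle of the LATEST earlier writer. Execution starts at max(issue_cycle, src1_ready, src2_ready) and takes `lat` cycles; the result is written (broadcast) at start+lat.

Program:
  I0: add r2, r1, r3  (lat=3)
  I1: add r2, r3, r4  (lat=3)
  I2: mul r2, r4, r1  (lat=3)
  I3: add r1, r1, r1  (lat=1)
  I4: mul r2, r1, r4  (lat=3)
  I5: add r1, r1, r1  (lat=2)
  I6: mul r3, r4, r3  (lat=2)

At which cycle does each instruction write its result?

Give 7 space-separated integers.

Answer: 4 5 6 5 8 8 9

Derivation:
I0 add r2: issue@1 deps=(None,None) exec_start@1 write@4
I1 add r2: issue@2 deps=(None,None) exec_start@2 write@5
I2 mul r2: issue@3 deps=(None,None) exec_start@3 write@6
I3 add r1: issue@4 deps=(None,None) exec_start@4 write@5
I4 mul r2: issue@5 deps=(3,None) exec_start@5 write@8
I5 add r1: issue@6 deps=(3,3) exec_start@6 write@8
I6 mul r3: issue@7 deps=(None,None) exec_start@7 write@9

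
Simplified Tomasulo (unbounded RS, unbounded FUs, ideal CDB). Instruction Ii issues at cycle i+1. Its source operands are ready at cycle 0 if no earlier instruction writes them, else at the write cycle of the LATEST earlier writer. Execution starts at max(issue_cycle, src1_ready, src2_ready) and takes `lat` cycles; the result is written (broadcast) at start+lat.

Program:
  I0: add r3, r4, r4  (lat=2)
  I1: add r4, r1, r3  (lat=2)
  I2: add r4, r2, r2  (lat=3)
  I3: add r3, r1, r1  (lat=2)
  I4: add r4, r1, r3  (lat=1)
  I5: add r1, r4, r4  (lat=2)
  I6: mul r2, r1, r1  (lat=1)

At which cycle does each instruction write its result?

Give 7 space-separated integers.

I0 add r3: issue@1 deps=(None,None) exec_start@1 write@3
I1 add r4: issue@2 deps=(None,0) exec_start@3 write@5
I2 add r4: issue@3 deps=(None,None) exec_start@3 write@6
I3 add r3: issue@4 deps=(None,None) exec_start@4 write@6
I4 add r4: issue@5 deps=(None,3) exec_start@6 write@7
I5 add r1: issue@6 deps=(4,4) exec_start@7 write@9
I6 mul r2: issue@7 deps=(5,5) exec_start@9 write@10

Answer: 3 5 6 6 7 9 10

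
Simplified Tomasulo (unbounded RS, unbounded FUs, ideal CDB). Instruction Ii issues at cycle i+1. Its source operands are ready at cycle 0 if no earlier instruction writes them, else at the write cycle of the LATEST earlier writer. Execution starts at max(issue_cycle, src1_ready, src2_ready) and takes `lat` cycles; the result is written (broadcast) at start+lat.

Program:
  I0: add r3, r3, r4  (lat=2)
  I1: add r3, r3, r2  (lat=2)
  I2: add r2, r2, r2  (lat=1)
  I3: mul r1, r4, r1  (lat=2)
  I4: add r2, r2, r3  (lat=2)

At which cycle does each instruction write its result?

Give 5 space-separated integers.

I0 add r3: issue@1 deps=(None,None) exec_start@1 write@3
I1 add r3: issue@2 deps=(0,None) exec_start@3 write@5
I2 add r2: issue@3 deps=(None,None) exec_start@3 write@4
I3 mul r1: issue@4 deps=(None,None) exec_start@4 write@6
I4 add r2: issue@5 deps=(2,1) exec_start@5 write@7

Answer: 3 5 4 6 7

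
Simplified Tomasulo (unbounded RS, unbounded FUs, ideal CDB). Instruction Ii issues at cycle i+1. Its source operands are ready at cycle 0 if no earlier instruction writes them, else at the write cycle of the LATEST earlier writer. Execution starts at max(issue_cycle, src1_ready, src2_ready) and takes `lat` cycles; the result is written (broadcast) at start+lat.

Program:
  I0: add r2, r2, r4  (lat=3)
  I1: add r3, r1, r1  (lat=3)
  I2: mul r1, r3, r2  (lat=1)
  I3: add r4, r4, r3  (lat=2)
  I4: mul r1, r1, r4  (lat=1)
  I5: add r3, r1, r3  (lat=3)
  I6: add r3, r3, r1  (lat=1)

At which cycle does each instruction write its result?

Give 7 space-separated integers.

I0 add r2: issue@1 deps=(None,None) exec_start@1 write@4
I1 add r3: issue@2 deps=(None,None) exec_start@2 write@5
I2 mul r1: issue@3 deps=(1,0) exec_start@5 write@6
I3 add r4: issue@4 deps=(None,1) exec_start@5 write@7
I4 mul r1: issue@5 deps=(2,3) exec_start@7 write@8
I5 add r3: issue@6 deps=(4,1) exec_start@8 write@11
I6 add r3: issue@7 deps=(5,4) exec_start@11 write@12

Answer: 4 5 6 7 8 11 12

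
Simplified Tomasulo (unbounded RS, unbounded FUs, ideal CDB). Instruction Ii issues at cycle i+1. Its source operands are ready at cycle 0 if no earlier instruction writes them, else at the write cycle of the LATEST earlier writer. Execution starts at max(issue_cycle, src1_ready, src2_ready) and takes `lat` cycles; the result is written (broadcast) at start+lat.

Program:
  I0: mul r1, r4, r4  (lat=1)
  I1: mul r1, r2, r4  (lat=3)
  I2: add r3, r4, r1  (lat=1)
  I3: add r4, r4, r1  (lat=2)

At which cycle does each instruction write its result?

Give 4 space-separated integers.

Answer: 2 5 6 7

Derivation:
I0 mul r1: issue@1 deps=(None,None) exec_start@1 write@2
I1 mul r1: issue@2 deps=(None,None) exec_start@2 write@5
I2 add r3: issue@3 deps=(None,1) exec_start@5 write@6
I3 add r4: issue@4 deps=(None,1) exec_start@5 write@7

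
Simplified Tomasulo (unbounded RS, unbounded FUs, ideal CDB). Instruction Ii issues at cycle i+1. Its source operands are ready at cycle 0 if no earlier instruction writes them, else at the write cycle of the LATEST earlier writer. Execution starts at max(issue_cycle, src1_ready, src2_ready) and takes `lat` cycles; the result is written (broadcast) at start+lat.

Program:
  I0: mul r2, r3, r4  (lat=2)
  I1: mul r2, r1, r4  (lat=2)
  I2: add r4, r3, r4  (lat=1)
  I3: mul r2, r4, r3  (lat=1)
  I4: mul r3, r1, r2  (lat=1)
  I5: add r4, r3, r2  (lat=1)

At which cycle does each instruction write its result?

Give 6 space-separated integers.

I0 mul r2: issue@1 deps=(None,None) exec_start@1 write@3
I1 mul r2: issue@2 deps=(None,None) exec_start@2 write@4
I2 add r4: issue@3 deps=(None,None) exec_start@3 write@4
I3 mul r2: issue@4 deps=(2,None) exec_start@4 write@5
I4 mul r3: issue@5 deps=(None,3) exec_start@5 write@6
I5 add r4: issue@6 deps=(4,3) exec_start@6 write@7

Answer: 3 4 4 5 6 7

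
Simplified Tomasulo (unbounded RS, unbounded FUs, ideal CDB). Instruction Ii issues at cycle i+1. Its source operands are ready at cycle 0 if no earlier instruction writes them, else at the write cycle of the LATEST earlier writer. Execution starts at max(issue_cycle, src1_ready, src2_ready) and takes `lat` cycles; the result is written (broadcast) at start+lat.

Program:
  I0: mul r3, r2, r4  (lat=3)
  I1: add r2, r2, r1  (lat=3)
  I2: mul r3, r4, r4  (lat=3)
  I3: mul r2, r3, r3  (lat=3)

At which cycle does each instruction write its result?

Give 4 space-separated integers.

Answer: 4 5 6 9

Derivation:
I0 mul r3: issue@1 deps=(None,None) exec_start@1 write@4
I1 add r2: issue@2 deps=(None,None) exec_start@2 write@5
I2 mul r3: issue@3 deps=(None,None) exec_start@3 write@6
I3 mul r2: issue@4 deps=(2,2) exec_start@6 write@9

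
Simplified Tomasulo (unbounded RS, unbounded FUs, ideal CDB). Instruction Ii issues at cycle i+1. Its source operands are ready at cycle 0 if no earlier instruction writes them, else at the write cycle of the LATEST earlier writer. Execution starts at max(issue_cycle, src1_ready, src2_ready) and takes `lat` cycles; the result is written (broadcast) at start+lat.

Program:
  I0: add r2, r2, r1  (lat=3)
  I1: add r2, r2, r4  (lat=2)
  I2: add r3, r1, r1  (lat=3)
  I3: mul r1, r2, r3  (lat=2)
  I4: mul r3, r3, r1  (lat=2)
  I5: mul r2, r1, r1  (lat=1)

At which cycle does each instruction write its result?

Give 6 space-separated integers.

Answer: 4 6 6 8 10 9

Derivation:
I0 add r2: issue@1 deps=(None,None) exec_start@1 write@4
I1 add r2: issue@2 deps=(0,None) exec_start@4 write@6
I2 add r3: issue@3 deps=(None,None) exec_start@3 write@6
I3 mul r1: issue@4 deps=(1,2) exec_start@6 write@8
I4 mul r3: issue@5 deps=(2,3) exec_start@8 write@10
I5 mul r2: issue@6 deps=(3,3) exec_start@8 write@9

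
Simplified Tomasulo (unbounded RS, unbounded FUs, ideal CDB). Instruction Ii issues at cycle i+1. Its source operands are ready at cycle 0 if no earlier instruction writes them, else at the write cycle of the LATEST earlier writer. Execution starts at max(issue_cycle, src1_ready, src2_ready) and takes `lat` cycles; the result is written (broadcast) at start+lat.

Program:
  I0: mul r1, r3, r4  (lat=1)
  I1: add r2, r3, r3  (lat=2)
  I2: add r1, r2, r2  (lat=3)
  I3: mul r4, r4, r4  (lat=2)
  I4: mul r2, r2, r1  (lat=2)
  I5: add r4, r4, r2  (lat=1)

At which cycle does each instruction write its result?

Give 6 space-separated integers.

I0 mul r1: issue@1 deps=(None,None) exec_start@1 write@2
I1 add r2: issue@2 deps=(None,None) exec_start@2 write@4
I2 add r1: issue@3 deps=(1,1) exec_start@4 write@7
I3 mul r4: issue@4 deps=(None,None) exec_start@4 write@6
I4 mul r2: issue@5 deps=(1,2) exec_start@7 write@9
I5 add r4: issue@6 deps=(3,4) exec_start@9 write@10

Answer: 2 4 7 6 9 10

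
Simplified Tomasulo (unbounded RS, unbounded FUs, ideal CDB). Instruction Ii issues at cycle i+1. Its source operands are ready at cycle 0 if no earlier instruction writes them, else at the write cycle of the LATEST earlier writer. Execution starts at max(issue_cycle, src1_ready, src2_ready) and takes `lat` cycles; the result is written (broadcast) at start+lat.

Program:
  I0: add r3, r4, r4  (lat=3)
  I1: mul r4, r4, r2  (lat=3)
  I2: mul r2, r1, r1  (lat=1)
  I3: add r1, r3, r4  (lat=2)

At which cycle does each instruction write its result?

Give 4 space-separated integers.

I0 add r3: issue@1 deps=(None,None) exec_start@1 write@4
I1 mul r4: issue@2 deps=(None,None) exec_start@2 write@5
I2 mul r2: issue@3 deps=(None,None) exec_start@3 write@4
I3 add r1: issue@4 deps=(0,1) exec_start@5 write@7

Answer: 4 5 4 7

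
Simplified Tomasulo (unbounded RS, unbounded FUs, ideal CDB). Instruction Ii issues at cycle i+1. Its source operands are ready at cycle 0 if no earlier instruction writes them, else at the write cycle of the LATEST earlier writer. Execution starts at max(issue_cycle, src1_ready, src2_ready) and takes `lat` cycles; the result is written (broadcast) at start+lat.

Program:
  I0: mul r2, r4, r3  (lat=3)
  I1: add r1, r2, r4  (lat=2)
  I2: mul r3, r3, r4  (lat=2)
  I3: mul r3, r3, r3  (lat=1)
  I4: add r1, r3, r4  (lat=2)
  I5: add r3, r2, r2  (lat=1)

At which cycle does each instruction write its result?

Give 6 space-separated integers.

Answer: 4 6 5 6 8 7

Derivation:
I0 mul r2: issue@1 deps=(None,None) exec_start@1 write@4
I1 add r1: issue@2 deps=(0,None) exec_start@4 write@6
I2 mul r3: issue@3 deps=(None,None) exec_start@3 write@5
I3 mul r3: issue@4 deps=(2,2) exec_start@5 write@6
I4 add r1: issue@5 deps=(3,None) exec_start@6 write@8
I5 add r3: issue@6 deps=(0,0) exec_start@6 write@7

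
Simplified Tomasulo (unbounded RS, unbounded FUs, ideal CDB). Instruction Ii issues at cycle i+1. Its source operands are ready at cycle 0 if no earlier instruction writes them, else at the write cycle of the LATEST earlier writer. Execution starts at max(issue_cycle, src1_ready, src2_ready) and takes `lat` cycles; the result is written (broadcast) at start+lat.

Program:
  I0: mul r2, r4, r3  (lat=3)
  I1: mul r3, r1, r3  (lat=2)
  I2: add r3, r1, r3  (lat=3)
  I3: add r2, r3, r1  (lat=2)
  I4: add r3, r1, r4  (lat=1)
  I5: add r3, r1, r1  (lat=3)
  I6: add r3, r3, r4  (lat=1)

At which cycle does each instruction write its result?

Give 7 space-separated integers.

Answer: 4 4 7 9 6 9 10

Derivation:
I0 mul r2: issue@1 deps=(None,None) exec_start@1 write@4
I1 mul r3: issue@2 deps=(None,None) exec_start@2 write@4
I2 add r3: issue@3 deps=(None,1) exec_start@4 write@7
I3 add r2: issue@4 deps=(2,None) exec_start@7 write@9
I4 add r3: issue@5 deps=(None,None) exec_start@5 write@6
I5 add r3: issue@6 deps=(None,None) exec_start@6 write@9
I6 add r3: issue@7 deps=(5,None) exec_start@9 write@10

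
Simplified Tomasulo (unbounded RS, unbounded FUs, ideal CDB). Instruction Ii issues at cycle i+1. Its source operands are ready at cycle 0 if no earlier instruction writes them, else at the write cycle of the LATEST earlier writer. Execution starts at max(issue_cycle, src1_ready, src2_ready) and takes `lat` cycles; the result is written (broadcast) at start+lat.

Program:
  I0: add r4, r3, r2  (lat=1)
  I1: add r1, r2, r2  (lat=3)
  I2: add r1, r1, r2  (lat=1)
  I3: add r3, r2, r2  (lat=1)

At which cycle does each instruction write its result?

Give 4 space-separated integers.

Answer: 2 5 6 5

Derivation:
I0 add r4: issue@1 deps=(None,None) exec_start@1 write@2
I1 add r1: issue@2 deps=(None,None) exec_start@2 write@5
I2 add r1: issue@3 deps=(1,None) exec_start@5 write@6
I3 add r3: issue@4 deps=(None,None) exec_start@4 write@5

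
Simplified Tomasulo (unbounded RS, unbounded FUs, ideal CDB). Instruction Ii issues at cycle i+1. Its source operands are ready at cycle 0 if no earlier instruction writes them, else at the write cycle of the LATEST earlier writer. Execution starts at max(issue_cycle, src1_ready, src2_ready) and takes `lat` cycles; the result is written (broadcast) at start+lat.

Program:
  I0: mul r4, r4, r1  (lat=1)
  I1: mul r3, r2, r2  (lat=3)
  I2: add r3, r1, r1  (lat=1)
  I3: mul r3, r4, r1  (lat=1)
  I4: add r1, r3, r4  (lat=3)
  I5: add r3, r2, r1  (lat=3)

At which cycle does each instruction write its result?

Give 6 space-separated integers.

Answer: 2 5 4 5 8 11

Derivation:
I0 mul r4: issue@1 deps=(None,None) exec_start@1 write@2
I1 mul r3: issue@2 deps=(None,None) exec_start@2 write@5
I2 add r3: issue@3 deps=(None,None) exec_start@3 write@4
I3 mul r3: issue@4 deps=(0,None) exec_start@4 write@5
I4 add r1: issue@5 deps=(3,0) exec_start@5 write@8
I5 add r3: issue@6 deps=(None,4) exec_start@8 write@11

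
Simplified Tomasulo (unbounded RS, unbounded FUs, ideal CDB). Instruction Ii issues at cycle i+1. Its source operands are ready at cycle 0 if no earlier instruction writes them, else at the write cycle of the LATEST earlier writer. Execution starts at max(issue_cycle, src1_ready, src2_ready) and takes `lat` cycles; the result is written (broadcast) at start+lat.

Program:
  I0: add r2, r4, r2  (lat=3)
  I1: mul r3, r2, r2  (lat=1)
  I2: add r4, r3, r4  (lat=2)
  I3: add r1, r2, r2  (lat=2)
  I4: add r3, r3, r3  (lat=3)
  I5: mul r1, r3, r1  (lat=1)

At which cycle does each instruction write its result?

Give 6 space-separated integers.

I0 add r2: issue@1 deps=(None,None) exec_start@1 write@4
I1 mul r3: issue@2 deps=(0,0) exec_start@4 write@5
I2 add r4: issue@3 deps=(1,None) exec_start@5 write@7
I3 add r1: issue@4 deps=(0,0) exec_start@4 write@6
I4 add r3: issue@5 deps=(1,1) exec_start@5 write@8
I5 mul r1: issue@6 deps=(4,3) exec_start@8 write@9

Answer: 4 5 7 6 8 9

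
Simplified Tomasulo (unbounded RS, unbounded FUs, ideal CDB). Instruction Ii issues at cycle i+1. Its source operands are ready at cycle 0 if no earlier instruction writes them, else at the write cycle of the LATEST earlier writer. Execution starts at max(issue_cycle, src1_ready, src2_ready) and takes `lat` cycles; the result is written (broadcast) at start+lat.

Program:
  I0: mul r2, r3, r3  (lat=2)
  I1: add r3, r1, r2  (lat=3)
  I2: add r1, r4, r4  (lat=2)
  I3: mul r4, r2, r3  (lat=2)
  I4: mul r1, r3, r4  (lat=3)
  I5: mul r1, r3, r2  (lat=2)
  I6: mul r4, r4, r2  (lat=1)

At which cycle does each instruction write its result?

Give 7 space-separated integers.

Answer: 3 6 5 8 11 8 9

Derivation:
I0 mul r2: issue@1 deps=(None,None) exec_start@1 write@3
I1 add r3: issue@2 deps=(None,0) exec_start@3 write@6
I2 add r1: issue@3 deps=(None,None) exec_start@3 write@5
I3 mul r4: issue@4 deps=(0,1) exec_start@6 write@8
I4 mul r1: issue@5 deps=(1,3) exec_start@8 write@11
I5 mul r1: issue@6 deps=(1,0) exec_start@6 write@8
I6 mul r4: issue@7 deps=(3,0) exec_start@8 write@9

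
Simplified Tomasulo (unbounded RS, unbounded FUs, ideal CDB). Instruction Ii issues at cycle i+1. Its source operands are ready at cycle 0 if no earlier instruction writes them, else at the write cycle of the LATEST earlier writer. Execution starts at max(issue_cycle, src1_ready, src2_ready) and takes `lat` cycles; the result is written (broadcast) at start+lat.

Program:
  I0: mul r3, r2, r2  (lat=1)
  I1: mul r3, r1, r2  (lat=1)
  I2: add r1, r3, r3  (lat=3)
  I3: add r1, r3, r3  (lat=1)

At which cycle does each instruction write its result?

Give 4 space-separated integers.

Answer: 2 3 6 5

Derivation:
I0 mul r3: issue@1 deps=(None,None) exec_start@1 write@2
I1 mul r3: issue@2 deps=(None,None) exec_start@2 write@3
I2 add r1: issue@3 deps=(1,1) exec_start@3 write@6
I3 add r1: issue@4 deps=(1,1) exec_start@4 write@5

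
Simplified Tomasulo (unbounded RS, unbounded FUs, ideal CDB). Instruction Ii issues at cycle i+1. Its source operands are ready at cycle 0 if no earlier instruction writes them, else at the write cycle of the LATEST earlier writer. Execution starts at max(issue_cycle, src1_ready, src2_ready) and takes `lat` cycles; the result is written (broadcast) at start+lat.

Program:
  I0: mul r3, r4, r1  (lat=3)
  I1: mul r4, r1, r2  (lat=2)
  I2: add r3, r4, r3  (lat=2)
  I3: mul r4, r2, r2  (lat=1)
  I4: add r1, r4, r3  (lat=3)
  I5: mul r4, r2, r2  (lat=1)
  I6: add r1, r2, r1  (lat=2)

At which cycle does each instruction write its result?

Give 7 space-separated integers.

I0 mul r3: issue@1 deps=(None,None) exec_start@1 write@4
I1 mul r4: issue@2 deps=(None,None) exec_start@2 write@4
I2 add r3: issue@3 deps=(1,0) exec_start@4 write@6
I3 mul r4: issue@4 deps=(None,None) exec_start@4 write@5
I4 add r1: issue@5 deps=(3,2) exec_start@6 write@9
I5 mul r4: issue@6 deps=(None,None) exec_start@6 write@7
I6 add r1: issue@7 deps=(None,4) exec_start@9 write@11

Answer: 4 4 6 5 9 7 11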